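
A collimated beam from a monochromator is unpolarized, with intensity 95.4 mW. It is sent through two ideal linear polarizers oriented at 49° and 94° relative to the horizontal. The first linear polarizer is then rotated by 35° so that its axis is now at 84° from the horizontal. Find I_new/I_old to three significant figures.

I_new/I_old ≈ 1.94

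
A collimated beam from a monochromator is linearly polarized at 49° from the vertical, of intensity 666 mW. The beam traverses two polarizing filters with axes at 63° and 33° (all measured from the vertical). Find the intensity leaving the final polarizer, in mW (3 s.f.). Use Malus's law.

By Malus's law, I₁ = 666 mW · cos²(14°) = 627 mW.
I₂ = I₁ · cos²(30°) = 627 · 0.75 = 470.3 mW.

I ≈ 470 mW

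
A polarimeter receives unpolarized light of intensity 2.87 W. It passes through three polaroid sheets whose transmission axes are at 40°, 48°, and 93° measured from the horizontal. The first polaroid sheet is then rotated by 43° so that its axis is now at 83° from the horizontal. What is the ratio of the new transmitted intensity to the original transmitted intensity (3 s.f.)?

Before rotation:
Unpolarized light through the first polarizer → I₁ = ½ I₀, now polarized at 40°.
I₂ = I₁ cos²(48° − 40°) = 0.5 I₀ · cos²(8°) = 0.4903 I₀.
I₃ = I₂ cos²(93° − 48°) = 0.4903 I₀ · cos²(45°) = 0.2452 I₀.
After rotation:
Unpolarized light through the first polarizer → I₁ = ½ I₀, now polarized at 83°.
I₂ = I₁ cos²(48° − 83°) = 0.5 I₀ · cos²(35°) = 0.3355 I₀.
I₃ = I₂ cos²(93° − 48°) = 0.3355 I₀ · cos²(45°) = 0.1678 I₀.
Ratio = 0.1678 / 0.2452 = 0.6843.

I_new/I_old ≈ 0.684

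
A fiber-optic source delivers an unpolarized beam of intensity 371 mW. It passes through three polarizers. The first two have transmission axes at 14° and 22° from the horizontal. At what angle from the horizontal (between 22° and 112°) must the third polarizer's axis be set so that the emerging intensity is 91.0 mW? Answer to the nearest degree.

θ ≈ 67°

Unpolarized light through the first polarizer → I₁ = ½ I₀, now polarized at 14°.
I₂ = I₁ cos²(22° − 14°) = 0.5 I₀ · cos²(8°) = 0.4903 I₀.
Target fraction: 91.0 / 371 mW = 0.2453 of I₀.
Need I₃/I₀ = 0.2453, so cos²(θ − 22°) = 0.2453 / 0.4903 = 0.5003.
θ − 22° = arccos(√0.5003) = 45.0°, giving θ ≈ 22 + 45.0 = 67.0°.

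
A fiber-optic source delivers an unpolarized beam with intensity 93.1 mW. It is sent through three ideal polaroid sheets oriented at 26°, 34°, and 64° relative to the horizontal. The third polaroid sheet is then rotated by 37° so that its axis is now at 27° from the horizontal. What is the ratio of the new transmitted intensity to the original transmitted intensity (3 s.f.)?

I_new/I_old ≈ 1.31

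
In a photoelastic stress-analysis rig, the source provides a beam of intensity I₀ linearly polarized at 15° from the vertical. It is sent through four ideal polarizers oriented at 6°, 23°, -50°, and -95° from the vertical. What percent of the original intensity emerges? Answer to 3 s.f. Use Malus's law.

By Malus's law, I₁ = I₀ cos²(6° − 15°) = I₀ cos²(9°) = 0.9755 I₀.
I₂ = I₁ cos²(23° − 6°) = 0.9755 I₀ · cos²(17°) = 0.8921 I₀.
I₃ = I₂ cos²(-50° − 23°) = 0.8921 I₀ · cos²(73°) = 0.07626 I₀.
I₄ = I₃ cos²(-95° + 50°) = 0.07626 I₀ · cos²(45°) = 0.03813 I₀.
That is 3.813% of the incident intensity.

≈ 3.81%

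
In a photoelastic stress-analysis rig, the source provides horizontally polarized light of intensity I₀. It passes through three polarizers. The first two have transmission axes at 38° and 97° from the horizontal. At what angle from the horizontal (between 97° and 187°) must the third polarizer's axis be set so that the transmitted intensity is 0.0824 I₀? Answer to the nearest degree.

θ ≈ 142°

I₁ = I₀ cos²(38° − 0°) = I₀ cos²(38°) = 0.621 I₀.
I₂ = I₁ cos²(97° − 38°) = 0.621 I₀ · cos²(59°) = 0.1647 I₀.
Need I₃/I₀ = 0.0824, so cos²(θ − 97°) = 0.0824 / 0.1647 = 0.5002.
θ − 97° = arccos(√0.5002) = 45.0°, giving θ ≈ 97 + 45.0 = 142.0°.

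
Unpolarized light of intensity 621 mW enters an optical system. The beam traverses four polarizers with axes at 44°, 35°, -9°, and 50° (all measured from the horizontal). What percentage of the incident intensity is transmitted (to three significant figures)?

Unpolarized light through the first polarizer → I₁ = 621 mW/2 = 310.5 mW, polarized at 44°.
I₂ = I₁ · cos²(9°) = 310.5 · 0.9755 = 302.9 mW.
I₃ = I₂ · cos²(44°) = 302.9 · 0.5174 = 156.7 mW.
I₄ = I₃ · cos²(59°) = 156.7 · 0.2653 = 41.58 mW.
That is 6.695% of the incident intensity.

≈ 6.70%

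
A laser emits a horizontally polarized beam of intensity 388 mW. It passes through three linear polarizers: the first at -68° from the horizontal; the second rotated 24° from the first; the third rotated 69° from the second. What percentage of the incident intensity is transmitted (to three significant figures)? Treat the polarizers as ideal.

By Malus's law, I₁ = 388 mW · cos²(68°) = 54.45 mW.
I₂ = I₁ · cos²(24°) = 54.45 · 0.8346 = 45.44 mW.
I₃ = I₂ · cos²(69°) = 45.44 · 0.1284 = 5.836 mW.
That is 1.504% of the incident intensity.

≈ 1.50%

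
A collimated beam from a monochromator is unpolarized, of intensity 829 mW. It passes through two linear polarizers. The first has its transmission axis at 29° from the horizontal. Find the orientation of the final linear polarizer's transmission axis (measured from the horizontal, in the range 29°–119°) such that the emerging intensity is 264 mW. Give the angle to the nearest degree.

Unpolarized light through the first polarizer → I₁ = ½ I₀, now polarized at 29°.
Target fraction: 264 / 829 mW = 0.3185 of I₀.
Need I₂/I₀ = 0.3185, so cos²(θ − 29°) = 0.3185 / 0.5 = 0.6369.
θ − 29° = arccos(√0.6369) = 37.1°, giving θ ≈ 29 + 37.1 = 66.1°.

θ ≈ 66°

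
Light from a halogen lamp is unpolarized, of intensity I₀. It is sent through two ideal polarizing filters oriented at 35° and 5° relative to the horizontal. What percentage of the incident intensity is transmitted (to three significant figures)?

Unpolarized light through the first polarizer → I₁ = ½ I₀, now polarized at 35°.
I₂ = I₁ cos²(5° − 35°) = 0.5 I₀ · cos²(30°) = 0.375 I₀.
That is 37.5% of the incident intensity.

≈ 37.5%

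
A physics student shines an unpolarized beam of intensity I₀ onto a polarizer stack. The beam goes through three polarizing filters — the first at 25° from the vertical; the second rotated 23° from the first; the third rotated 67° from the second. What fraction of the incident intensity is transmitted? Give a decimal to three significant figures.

Unpolarized light through the first polarizer → I₁ = ½ I₀, now polarized at 25°.
I₂ = I₁ cos²(23°) = 0.5 · 0.8473 I₀ = 0.4237 I₀.
I₃ = I₂ cos²(67°) = 0.4237 · 0.1527 I₀ = 0.06468 I₀.
Transmitted fraction = 0.06468.

≈ 0.0647 I₀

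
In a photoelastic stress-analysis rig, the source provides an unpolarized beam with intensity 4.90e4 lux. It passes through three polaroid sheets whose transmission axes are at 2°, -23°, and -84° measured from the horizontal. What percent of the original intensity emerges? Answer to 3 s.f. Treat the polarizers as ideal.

Unpolarized light through the first polarizer → I₁ = 4.90e4 lux/2 = 2.45e+04 lux, polarized at 2°.
I₂ = I₁ · cos²(25°) = 2.45e+04 · 0.8214 = 2.012e+04 lux.
I₃ = I₂ · cos²(61°) = 2.012e+04 · 0.235 = 4730 lux.
That is 9.653% of the incident intensity.

≈ 9.65%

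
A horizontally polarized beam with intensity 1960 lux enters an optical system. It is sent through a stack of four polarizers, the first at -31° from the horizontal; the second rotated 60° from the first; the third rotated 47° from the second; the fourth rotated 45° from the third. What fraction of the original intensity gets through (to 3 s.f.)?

I/I₀ ≈ 0.0427

By Malus's law, I₁ = 1960 lux · cos²(31°) = 1440 lux.
I₂ = I₁ · cos²(60°) = 1440 · 0.25 = 360 lux.
I₃ = I₂ · cos²(47°) = 360 · 0.4651 = 167.5 lux.
I₄ = I₃ · cos²(45°) = 167.5 · 0.5 = 83.73 lux.
Transmitted fraction = 0.04272.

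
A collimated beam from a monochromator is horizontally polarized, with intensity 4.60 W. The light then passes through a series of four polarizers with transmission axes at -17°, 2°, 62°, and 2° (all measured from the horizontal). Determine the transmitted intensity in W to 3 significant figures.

I ≈ 0.235 W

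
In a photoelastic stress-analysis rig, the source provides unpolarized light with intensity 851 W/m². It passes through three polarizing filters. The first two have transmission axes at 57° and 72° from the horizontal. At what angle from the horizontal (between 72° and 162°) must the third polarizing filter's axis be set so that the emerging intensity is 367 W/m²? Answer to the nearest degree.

Unpolarized light through the first polarizer → I₁ = ½ I₀, now polarized at 57°.
I₂ = I₁ cos²(72° − 57°) = 0.5 I₀ · cos²(15°) = 0.4665 I₀.
Target fraction: 367 / 851 W/m² = 0.4313 of I₀.
Need I₃/I₀ = 0.4313, so cos²(θ − 72°) = 0.4313 / 0.4665 = 0.9244.
θ − 72° = arccos(√0.9244) = 16.0°, giving θ ≈ 72 + 16.0 = 88.0°.

θ ≈ 88°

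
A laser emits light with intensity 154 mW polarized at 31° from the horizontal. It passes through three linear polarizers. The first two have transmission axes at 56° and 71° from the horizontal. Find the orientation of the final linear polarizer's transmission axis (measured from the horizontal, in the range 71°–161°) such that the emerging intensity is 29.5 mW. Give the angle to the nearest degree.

I₁ = I₀ cos²(56° − 31°) = I₀ cos²(25°) = 0.8214 I₀.
I₂ = I₁ cos²(71° − 56°) = 0.8214 I₀ · cos²(15°) = 0.7664 I₀.
Target fraction: 29.5 / 154 mW = 0.1916 of I₀.
Need I₃/I₀ = 0.1916, so cos²(θ − 71°) = 0.1916 / 0.7664 = 0.25.
θ − 71° = arccos(√0.25) = 60.0°, giving θ ≈ 71 + 60.0 = 131.0°.

θ ≈ 131°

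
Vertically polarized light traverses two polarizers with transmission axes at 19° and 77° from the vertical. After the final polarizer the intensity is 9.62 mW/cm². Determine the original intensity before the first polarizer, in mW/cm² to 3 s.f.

By Malus's law, I₁ = I₀ cos²(19° − 0°) = I₀ cos²(19°) = 0.894 I₀.
I₂ = I₁ cos²(77° − 19°) = 0.894 I₀ · cos²(58°) = 0.251 I₀.
So 9.62 mW/cm² = 0.251 I₀, giving I₀ = 9.62/0.251 = 38.32 mW/cm².

I₀ ≈ 38.3 mW/cm²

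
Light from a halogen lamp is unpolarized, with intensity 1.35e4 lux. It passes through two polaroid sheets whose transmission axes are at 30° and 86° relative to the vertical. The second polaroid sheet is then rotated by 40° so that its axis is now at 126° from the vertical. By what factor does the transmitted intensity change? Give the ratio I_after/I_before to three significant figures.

I_new/I_old ≈ 0.0349

Before rotation:
Unpolarized light through the first polarizer → I₁ = ½ I₀, now polarized at 30°.
I₂ = I₁ cos²(86° − 30°) = 0.5 I₀ · cos²(56°) = 0.1563 I₀.
After rotation:
Unpolarized light through the first polarizer → I₁ = ½ I₀, now polarized at 30°.
Angle between axes 1 and 2: 84°. I₂ = 0.5 I₀ · cos²(84°) = 0.005463 I₀.
Ratio = 0.005463 / 0.1563 = 0.03494.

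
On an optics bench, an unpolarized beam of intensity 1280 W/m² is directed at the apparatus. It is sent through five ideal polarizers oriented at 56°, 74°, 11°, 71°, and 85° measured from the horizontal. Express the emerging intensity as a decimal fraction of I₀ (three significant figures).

I/I₀ ≈ 0.0219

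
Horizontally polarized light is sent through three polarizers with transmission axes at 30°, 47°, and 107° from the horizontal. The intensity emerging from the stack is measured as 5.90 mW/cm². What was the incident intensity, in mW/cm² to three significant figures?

I₀ ≈ 34.4 mW/cm²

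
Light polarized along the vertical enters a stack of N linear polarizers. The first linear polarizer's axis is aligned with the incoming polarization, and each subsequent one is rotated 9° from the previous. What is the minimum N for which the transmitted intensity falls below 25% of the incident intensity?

N = 57

First polarizer is aligned with the polarization: full transmission.
Each further stage multiplies by cos²(9°) = 0.9755.
After N polarizers: T = 0.9755^(N−1). Require T < 0.25 ⇒ N−1 > ln(0.25)/ln(0.9755) = 55.95, so N−1 ≥ 56 and N = 57.
Check: N=57 gives T = 0.2497 < 0.25; N=56 gives T = 0.256.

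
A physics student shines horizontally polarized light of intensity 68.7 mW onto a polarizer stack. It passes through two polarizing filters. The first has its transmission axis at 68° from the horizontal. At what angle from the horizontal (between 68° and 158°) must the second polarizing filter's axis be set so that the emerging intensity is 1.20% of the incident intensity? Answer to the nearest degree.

By Malus's law, I₁ = I₀ cos²(68° − 0°) = I₀ cos²(68°) = 0.1403 I₀.
Need I₂/I₀ = 0.012, so cos²(θ − 68°) = 0.012 / 0.1403 = 0.08551.
θ − 68° = arccos(√0.08551) = 73.0°, giving θ ≈ 68 + 73.0 = 141.0°.

θ ≈ 141°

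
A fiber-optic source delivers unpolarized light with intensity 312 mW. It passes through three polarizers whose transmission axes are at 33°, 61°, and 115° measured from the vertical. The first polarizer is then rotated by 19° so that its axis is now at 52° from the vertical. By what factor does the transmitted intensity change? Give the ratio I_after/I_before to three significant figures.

Before rotation:
Unpolarized light through the first polarizer → I₁ = ½ I₀, now polarized at 33°.
I₂ = I₁ cos²(61° − 33°) = 0.5 I₀ · cos²(28°) = 0.3898 I₀.
I₃ = I₂ cos²(115° − 61°) = 0.3898 I₀ · cos²(54°) = 0.1347 I₀.
After rotation:
Unpolarized light through the first polarizer → I₁ = ½ I₀, now polarized at 52°.
I₂ = I₁ cos²(61° − 52°) = 0.5 I₀ · cos²(9°) = 0.4878 I₀.
I₃ = I₂ cos²(115° − 61°) = 0.4878 I₀ · cos²(54°) = 0.1685 I₀.
Ratio = 0.1685 / 0.1347 = 1.251.

I_new/I_old ≈ 1.25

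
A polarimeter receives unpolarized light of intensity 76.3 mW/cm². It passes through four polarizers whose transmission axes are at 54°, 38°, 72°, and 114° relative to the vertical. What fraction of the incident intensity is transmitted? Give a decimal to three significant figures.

Unpolarized light through the first polarizer → I₁ = 76.3 mW/cm²/2 = 38.15 mW/cm², polarized at 54°.
I₂ = I₁ · cos²(16°) = 38.15 · 0.924 = 35.25 mW/cm².
I₃ = I₂ · cos²(34°) = 35.25 · 0.6873 = 24.23 mW/cm².
I₄ = I₃ · cos²(42°) = 24.23 · 0.5523 = 13.38 mW/cm².
Transmitted fraction = 0.1754.

I/I₀ ≈ 0.175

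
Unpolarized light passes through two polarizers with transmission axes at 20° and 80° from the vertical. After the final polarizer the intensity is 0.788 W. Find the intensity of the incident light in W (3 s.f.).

Unpolarized light through the first polarizer → I₁ = ½ I₀, now polarized at 20°.
I₂ = I₁ cos²(80° − 20°) = 0.5 I₀ · cos²(60°) = 0.125 I₀.
So 0.788 W = 0.125 I₀, giving I₀ = 0.788/0.125 = 6.304 W.

I₀ ≈ 6.30 W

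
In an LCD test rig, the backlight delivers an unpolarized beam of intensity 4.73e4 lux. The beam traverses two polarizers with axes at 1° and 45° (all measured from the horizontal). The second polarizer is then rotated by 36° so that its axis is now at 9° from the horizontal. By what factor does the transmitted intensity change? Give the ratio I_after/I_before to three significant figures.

Before rotation:
Unpolarized light through the first polarizer → I₁ = ½ I₀, now polarized at 1°.
I₂ = I₁ cos²(45° − 1°) = 0.5 I₀ · cos²(44°) = 0.2587 I₀.
After rotation:
Unpolarized light through the first polarizer → I₁ = ½ I₀, now polarized at 1°.
I₂ = I₁ cos²(9° − 1°) = 0.5 I₀ · cos²(8°) = 0.4903 I₀.
Ratio = 0.4903 / 0.2587 = 1.895.

I_new/I_old ≈ 1.90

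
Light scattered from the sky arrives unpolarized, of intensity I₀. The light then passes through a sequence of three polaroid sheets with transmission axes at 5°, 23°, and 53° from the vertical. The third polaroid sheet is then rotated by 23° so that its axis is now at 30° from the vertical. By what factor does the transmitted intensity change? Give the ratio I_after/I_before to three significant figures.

I_new/I_old ≈ 1.31

Before rotation:
Unpolarized light through the first polarizer → I₁ = ½ I₀, now polarized at 5°.
I₂ = I₁ cos²(23° − 5°) = 0.5 I₀ · cos²(18°) = 0.4523 I₀.
I₃ = I₂ cos²(53° − 23°) = 0.4523 I₀ · cos²(30°) = 0.3392 I₀.
After rotation:
Unpolarized light through the first polarizer → I₁ = ½ I₀, now polarized at 5°.
I₂ = I₁ cos²(23° − 5°) = 0.5 I₀ · cos²(18°) = 0.4523 I₀.
I₃ = I₂ cos²(30° − 23°) = 0.4523 I₀ · cos²(7°) = 0.4455 I₀.
Ratio = 0.4455 / 0.3392 = 1.314.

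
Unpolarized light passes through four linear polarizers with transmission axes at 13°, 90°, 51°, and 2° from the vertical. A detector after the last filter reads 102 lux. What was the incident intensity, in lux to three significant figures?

I₀ ≈ 1.55e4 lux

Unpolarized light through the first polarizer → I₁ = ½ I₀, now polarized at 13°.
I₂ = I₁ cos²(90° − 13°) = 0.5 I₀ · cos²(77°) = 0.0253 I₀.
I₃ = I₂ cos²(51° − 90°) = 0.0253 I₀ · cos²(39°) = 0.01528 I₀.
I₄ = I₃ cos²(2° − 51°) = 0.01528 I₀ · cos²(49°) = 0.006577 I₀.
So 102 lux = 0.006577 I₀, giving I₀ = 102/0.006577 = 1.551e+04 lux.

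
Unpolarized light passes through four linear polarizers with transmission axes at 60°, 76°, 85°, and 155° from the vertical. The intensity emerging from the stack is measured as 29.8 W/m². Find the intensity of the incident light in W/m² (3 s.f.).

Unpolarized light through the first polarizer → I₁ = ½ I₀, now polarized at 60°.
I₂ = I₁ cos²(76° − 60°) = 0.5 I₀ · cos²(16°) = 0.462 I₀.
I₃ = I₂ cos²(85° − 76°) = 0.462 I₀ · cos²(9°) = 0.4507 I₀.
I₄ = I₃ cos²(155° − 85°) = 0.4507 I₀ · cos²(70°) = 0.05272 I₀.
So 29.8 W/m² = 0.05272 I₀, giving I₀ = 29.8/0.05272 = 565.2 W/m².

I₀ ≈ 565 W/m²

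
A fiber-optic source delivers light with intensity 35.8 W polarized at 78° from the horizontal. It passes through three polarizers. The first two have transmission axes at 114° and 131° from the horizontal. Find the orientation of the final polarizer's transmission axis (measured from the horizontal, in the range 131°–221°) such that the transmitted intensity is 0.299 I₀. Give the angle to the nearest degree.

θ ≈ 176°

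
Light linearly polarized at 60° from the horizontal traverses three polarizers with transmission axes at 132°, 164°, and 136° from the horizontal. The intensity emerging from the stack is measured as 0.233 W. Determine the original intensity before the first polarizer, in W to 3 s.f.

I₀ ≈ 4.35 W

I₁ = I₀ cos²(132° − 60°) = I₀ cos²(72°) = 0.09549 I₀.
I₂ = I₁ cos²(164° − 132°) = 0.09549 I₀ · cos²(32°) = 0.06868 I₀.
I₃ = I₂ cos²(136° − 164°) = 0.06868 I₀ · cos²(28°) = 0.05354 I₀.
So 0.233 W = 0.05354 I₀, giving I₀ = 0.233/0.05354 = 4.352 W.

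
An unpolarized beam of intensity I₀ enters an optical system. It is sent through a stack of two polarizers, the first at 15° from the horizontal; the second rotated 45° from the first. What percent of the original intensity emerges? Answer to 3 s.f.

Unpolarized light through the first polarizer → I₁ = ½ I₀, now polarized at 15°.
I₂ = I₁ cos²(45°) = 0.5 · 0.5 I₀ = 0.25 I₀.
That is 25% of the incident intensity.

≈ 25.0%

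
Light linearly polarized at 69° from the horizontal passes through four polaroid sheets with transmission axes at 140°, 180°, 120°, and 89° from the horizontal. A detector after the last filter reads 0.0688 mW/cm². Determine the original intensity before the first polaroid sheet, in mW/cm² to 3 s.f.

I₁ = I₀ cos²(140° − 69°) = I₀ cos²(71°) = 0.106 I₀.
I₂ = I₁ cos²(180° − 140°) = 0.106 I₀ · cos²(40°) = 0.0622 I₀.
I₃ = I₂ cos²(120° − 180°) = 0.0622 I₀ · cos²(60°) = 0.01555 I₀.
I₄ = I₃ cos²(89° − 120°) = 0.01555 I₀ · cos²(31°) = 0.01143 I₀.
So 0.0688 mW/cm² = 0.01143 I₀, giving I₀ = 0.0688/0.01143 = 6.022 mW/cm².

I₀ ≈ 6.02 mW/cm²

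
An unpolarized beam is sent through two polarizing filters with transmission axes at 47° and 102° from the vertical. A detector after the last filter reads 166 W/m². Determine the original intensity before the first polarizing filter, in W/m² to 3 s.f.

Unpolarized light through the first polarizer → I₁ = ½ I₀, now polarized at 47°.
I₂ = I₁ cos²(102° − 47°) = 0.5 I₀ · cos²(55°) = 0.1645 I₀.
So 166 W/m² = 0.1645 I₀, giving I₀ = 166/0.1645 = 1009 W/m².

I₀ ≈ 1010 W/m²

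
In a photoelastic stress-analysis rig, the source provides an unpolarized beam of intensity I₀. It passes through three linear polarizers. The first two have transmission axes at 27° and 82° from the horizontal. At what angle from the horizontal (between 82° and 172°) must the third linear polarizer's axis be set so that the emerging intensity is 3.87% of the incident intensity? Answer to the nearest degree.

θ ≈ 143°

Unpolarized light through the first polarizer → I₁ = ½ I₀, now polarized at 27°.
I₂ = I₁ cos²(82° − 27°) = 0.5 I₀ · cos²(55°) = 0.1645 I₀.
Need I₃/I₀ = 0.0387, so cos²(θ − 82°) = 0.0387 / 0.1645 = 0.2353.
θ − 82° = arccos(√0.2353) = 61.0°, giving θ ≈ 82 + 61.0 = 143.0°.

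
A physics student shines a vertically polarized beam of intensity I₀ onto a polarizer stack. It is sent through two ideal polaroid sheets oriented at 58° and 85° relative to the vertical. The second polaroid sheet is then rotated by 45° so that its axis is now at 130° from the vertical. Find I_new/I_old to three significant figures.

Before rotation:
By Malus's law, I₁ = I₀ cos²(58° − 0°) = I₀ cos²(58°) = 0.2808 I₀.
I₂ = I₁ cos²(85° − 58°) = 0.2808 I₀ · cos²(27°) = 0.2229 I₀.
After rotation:
I₁ = I₀ cos²(58° − 0°) = I₀ cos²(58°) = 0.2808 I₀.
I₂ = I₁ cos²(130° − 58°) = 0.2808 I₀ · cos²(72°) = 0.02682 I₀.
Ratio = 0.02682 / 0.2229 = 0.1203.

I_new/I_old ≈ 0.120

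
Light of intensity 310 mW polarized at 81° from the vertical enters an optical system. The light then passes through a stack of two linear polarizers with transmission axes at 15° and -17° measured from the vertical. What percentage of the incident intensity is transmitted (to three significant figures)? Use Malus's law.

≈ 11.9%

By Malus's law, I₁ = 310 mW · cos²(66°) = 51.28 mW.
I₂ = I₁ · cos²(32°) = 51.28 · 0.7192 = 36.88 mW.
That is 11.9% of the incident intensity.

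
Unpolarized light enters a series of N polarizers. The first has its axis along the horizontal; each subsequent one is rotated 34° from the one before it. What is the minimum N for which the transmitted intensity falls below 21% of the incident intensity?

N = 4

First polarizer halves the unpolarized light: factor 1/2.
Each further stage multiplies by cos²(34°) = 0.6873.
After N polarizers: T = 0.5·0.6873^(N−1). Require T < 0.21 ⇒ N−1 > ln(0.21/0.5)/ln(0.6873) = 2.31, so N−1 ≥ 3 and N = 4.
Check: N=4 gives T = 0.1623 < 0.21; N=3 gives T = 0.2362.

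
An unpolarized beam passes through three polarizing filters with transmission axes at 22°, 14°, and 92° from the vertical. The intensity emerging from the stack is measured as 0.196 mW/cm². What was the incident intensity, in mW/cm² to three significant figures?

Unpolarized light through the first polarizer → I₁ = ½ I₀, now polarized at 22°.
I₂ = I₁ cos²(14° − 22°) = 0.5 I₀ · cos²(8°) = 0.4903 I₀.
I₃ = I₂ cos²(92° − 14°) = 0.4903 I₀ · cos²(78°) = 0.02119 I₀.
So 0.196 mW/cm² = 0.02119 I₀, giving I₀ = 0.196/0.02119 = 9.247 mW/cm².

I₀ ≈ 9.25 mW/cm²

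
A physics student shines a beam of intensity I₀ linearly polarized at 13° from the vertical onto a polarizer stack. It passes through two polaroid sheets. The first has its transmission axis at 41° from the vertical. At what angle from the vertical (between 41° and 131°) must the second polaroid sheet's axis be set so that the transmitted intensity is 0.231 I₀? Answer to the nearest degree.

θ ≈ 98°

I₁ = I₀ cos²(41° − 13°) = I₀ cos²(28°) = 0.7796 I₀.
Need I₂/I₀ = 0.231, so cos²(θ − 41°) = 0.231 / 0.7796 = 0.2963.
θ − 41° = arccos(√0.2963) = 57.0°, giving θ ≈ 41 + 57.0 = 98.0°.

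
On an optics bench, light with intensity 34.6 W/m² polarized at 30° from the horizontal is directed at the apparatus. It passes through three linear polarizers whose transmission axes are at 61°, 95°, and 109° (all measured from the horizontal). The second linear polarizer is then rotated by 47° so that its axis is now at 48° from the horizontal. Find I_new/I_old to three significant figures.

I_new/I_old ≈ 0.345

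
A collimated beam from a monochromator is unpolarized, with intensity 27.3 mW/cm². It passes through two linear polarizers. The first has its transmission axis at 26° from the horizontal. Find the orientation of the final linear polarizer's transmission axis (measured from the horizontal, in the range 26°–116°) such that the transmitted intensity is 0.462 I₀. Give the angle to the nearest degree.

θ ≈ 42°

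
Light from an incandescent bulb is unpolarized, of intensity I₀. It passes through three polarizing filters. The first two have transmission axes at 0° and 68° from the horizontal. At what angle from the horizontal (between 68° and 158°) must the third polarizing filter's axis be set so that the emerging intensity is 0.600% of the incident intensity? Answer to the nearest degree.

θ ≈ 141°

Unpolarized light through the first polarizer → I₁ = ½ I₀, now polarized at 0°.
I₂ = I₁ cos²(68° − 0°) = 0.5 I₀ · cos²(68°) = 0.07017 I₀.
Need I₃/I₀ = 0.006, so cos²(θ − 68°) = 0.006 / 0.07017 = 0.08551.
θ − 68° = arccos(√0.08551) = 73.0°, giving θ ≈ 68 + 73.0 = 141.0°.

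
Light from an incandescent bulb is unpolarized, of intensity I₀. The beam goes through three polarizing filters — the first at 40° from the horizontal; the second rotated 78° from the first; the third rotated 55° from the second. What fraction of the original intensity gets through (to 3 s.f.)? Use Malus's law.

≈ 0.00711 I₀

Unpolarized light through the first polarizer → I₁ = ½ I₀, now polarized at 40°.
I₂ = I₁ cos²(78°) = 0.5 · 0.04323 I₀ = 0.02161 I₀.
I₃ = I₂ cos²(55°) = 0.02161 · 0.329 I₀ = 0.007111 I₀.
Transmitted fraction = 0.007111.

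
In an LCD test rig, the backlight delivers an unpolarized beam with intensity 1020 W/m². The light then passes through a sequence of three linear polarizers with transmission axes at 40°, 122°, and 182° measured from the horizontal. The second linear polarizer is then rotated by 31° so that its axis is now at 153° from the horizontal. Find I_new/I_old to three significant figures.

I_new/I_old ≈ 24.1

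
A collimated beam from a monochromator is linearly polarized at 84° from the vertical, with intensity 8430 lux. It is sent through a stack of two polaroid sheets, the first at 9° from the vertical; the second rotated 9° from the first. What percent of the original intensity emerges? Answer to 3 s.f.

By Malus's law, I₁ = 8430 lux · cos²(75°) = 564.7 lux.
I₂ = I₁ · cos²(9°) = 564.7 · 0.9755 = 550.9 lux.
That is 6.535% of the incident intensity.

≈ 6.53%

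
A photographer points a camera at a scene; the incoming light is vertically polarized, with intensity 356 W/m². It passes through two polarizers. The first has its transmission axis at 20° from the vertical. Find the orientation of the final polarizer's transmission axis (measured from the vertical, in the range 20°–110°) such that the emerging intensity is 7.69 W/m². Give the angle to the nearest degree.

I₁ = I₀ cos²(20° − 0°) = I₀ cos²(20°) = 0.883 I₀.
Target fraction: 7.69 / 356 W/m² = 0.0216 of I₀.
Need I₂/I₀ = 0.0216, so cos²(θ − 20°) = 0.0216 / 0.883 = 0.02446.
θ − 20° = arccos(√0.02446) = 81.0°, giving θ ≈ 20 + 81.0 = 101.0°.

θ ≈ 101°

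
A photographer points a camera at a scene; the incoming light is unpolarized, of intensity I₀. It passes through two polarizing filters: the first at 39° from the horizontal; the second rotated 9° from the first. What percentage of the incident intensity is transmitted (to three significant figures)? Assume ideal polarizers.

Unpolarized light through the first polarizer → I₁ = ½ I₀, now polarized at 39°.
I₂ = I₁ cos²(9°) = 0.5 · 0.9755 I₀ = 0.4878 I₀.
That is 48.78% of the incident intensity.

≈ 48.8%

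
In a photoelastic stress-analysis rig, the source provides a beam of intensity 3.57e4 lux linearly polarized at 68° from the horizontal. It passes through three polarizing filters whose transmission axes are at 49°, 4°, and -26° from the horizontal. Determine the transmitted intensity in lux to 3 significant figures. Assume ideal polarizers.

By Malus's law, I₁ = 3.57e4 lux · cos²(19°) = 3.192e+04 lux.
I₂ = I₁ · cos²(45°) = 3.192e+04 · 0.5 = 1.596e+04 lux.
I₃ = I₂ · cos²(30°) = 1.596e+04 · 0.75 = 1.197e+04 lux.

I ≈ 1.20e4 lux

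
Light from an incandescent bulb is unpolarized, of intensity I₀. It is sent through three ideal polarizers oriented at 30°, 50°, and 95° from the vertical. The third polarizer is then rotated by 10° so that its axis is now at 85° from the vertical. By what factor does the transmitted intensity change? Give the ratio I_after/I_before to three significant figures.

I_new/I_old ≈ 1.34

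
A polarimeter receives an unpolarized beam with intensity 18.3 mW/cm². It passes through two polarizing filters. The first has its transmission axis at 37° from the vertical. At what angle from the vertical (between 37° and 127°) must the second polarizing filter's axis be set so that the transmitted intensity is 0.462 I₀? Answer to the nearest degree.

θ ≈ 53°

Unpolarized light through the first polarizer → I₁ = ½ I₀, now polarized at 37°.
Need I₂/I₀ = 0.462, so cos²(θ − 37°) = 0.462 / 0.5 = 0.924.
θ − 37° = arccos(√0.924) = 16.0°, giving θ ≈ 37 + 16.0 = 53.0°.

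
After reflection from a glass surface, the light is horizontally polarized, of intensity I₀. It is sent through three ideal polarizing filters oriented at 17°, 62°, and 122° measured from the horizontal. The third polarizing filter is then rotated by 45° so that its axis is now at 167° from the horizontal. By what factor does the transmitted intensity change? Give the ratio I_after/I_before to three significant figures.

Before rotation:
I₁ = I₀ cos²(17° − 0°) = I₀ cos²(17°) = 0.9145 I₀.
I₂ = I₁ cos²(62° − 17°) = 0.9145 I₀ · cos²(45°) = 0.4573 I₀.
I₃ = I₂ cos²(122° − 62°) = 0.4573 I₀ · cos²(60°) = 0.1143 I₀.
After rotation:
I₁ = I₀ cos²(17° − 0°) = I₀ cos²(17°) = 0.9145 I₀.
I₂ = I₁ cos²(62° − 17°) = 0.9145 I₀ · cos²(45°) = 0.4573 I₀.
Angle between axes 2 and 3: 75°. I₃ = 0.4573 I₀ · cos²(75°) = 0.03063 I₀.
Ratio = 0.03063 / 0.1143 = 0.2679.

I_new/I_old ≈ 0.268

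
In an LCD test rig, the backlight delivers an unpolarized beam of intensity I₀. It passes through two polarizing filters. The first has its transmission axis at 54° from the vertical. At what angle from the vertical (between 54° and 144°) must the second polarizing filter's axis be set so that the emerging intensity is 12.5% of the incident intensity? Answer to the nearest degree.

θ ≈ 114°

Unpolarized light through the first polarizer → I₁ = ½ I₀, now polarized at 54°.
Need I₂/I₀ = 0.125, so cos²(θ − 54°) = 0.125 / 0.5 = 0.25.
θ − 54° = arccos(√0.25) = 60.0°, giving θ ≈ 54 + 60.0 = 114.0°.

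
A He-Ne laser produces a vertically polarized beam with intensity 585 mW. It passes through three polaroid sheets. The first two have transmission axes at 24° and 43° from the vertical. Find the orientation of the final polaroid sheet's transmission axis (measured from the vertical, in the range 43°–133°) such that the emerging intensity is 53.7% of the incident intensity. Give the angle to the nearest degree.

θ ≈ 75°

I₁ = I₀ cos²(24° − 0°) = I₀ cos²(24°) = 0.8346 I₀.
I₂ = I₁ cos²(43° − 24°) = 0.8346 I₀ · cos²(19°) = 0.7461 I₀.
Need I₃/I₀ = 0.537, so cos²(θ − 43°) = 0.537 / 0.7461 = 0.7197.
θ − 43° = arccos(√0.7197) = 32.0°, giving θ ≈ 43 + 32.0 = 75.0°.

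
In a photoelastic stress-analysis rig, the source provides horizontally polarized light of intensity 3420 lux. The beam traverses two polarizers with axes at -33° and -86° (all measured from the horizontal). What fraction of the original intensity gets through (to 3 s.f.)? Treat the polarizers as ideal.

By Malus's law, I₁ = 3420 lux · cos²(33°) = 2406 lux.
I₂ = I₁ · cos²(53°) = 2406 · 0.3622 = 871.2 lux.
Transmitted fraction = 0.2547.

I/I₀ ≈ 0.255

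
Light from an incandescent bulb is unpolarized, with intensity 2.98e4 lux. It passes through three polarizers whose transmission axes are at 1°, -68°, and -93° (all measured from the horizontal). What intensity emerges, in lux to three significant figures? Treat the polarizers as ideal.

I ≈ 1570 lux

Unpolarized light through the first polarizer → I₁ = 2.98e4 lux/2 = 1.49e+04 lux, polarized at 1°.
I₂ = I₁ · cos²(69°) = 1.49e+04 · 0.1284 = 1914 lux.
I₃ = I₂ · cos²(25°) = 1914 · 0.8214 = 1572 lux.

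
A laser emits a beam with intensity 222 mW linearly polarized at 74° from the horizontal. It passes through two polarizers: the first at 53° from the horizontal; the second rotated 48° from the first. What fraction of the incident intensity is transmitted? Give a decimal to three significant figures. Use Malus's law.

I/I₀ ≈ 0.390

By Malus's law, I₁ = 222 mW · cos²(21°) = 193.5 mW.
I₂ = I₁ · cos²(48°) = 193.5 · 0.4477 = 86.63 mW.
Transmitted fraction = 0.3902.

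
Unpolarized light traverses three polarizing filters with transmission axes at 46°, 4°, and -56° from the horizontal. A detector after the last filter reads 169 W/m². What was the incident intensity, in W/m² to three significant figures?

Unpolarized light through the first polarizer → I₁ = ½ I₀, now polarized at 46°.
I₂ = I₁ cos²(4° − 46°) = 0.5 I₀ · cos²(42°) = 0.2761 I₀.
I₃ = I₂ cos²(-56° − 4°) = 0.2761 I₀ · cos²(60°) = 0.06903 I₀.
So 169 W/m² = 0.06903 I₀, giving I₀ = 169/0.06903 = 2448 W/m².

I₀ ≈ 2450 W/m²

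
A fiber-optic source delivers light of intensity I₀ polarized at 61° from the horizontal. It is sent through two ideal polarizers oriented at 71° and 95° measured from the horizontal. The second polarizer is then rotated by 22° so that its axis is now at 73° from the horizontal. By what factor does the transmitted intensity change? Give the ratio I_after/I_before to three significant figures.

I_new/I_old ≈ 1.20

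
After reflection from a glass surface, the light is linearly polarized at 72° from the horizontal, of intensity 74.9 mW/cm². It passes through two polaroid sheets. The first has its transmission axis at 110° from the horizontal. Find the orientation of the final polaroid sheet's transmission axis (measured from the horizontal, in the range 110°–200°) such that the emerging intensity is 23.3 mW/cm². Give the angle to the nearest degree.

I₁ = I₀ cos²(110° − 72°) = I₀ cos²(38°) = 0.621 I₀.
Target fraction: 23.3 / 74.9 mW/cm² = 0.3111 of I₀.
Need I₂/I₀ = 0.3111, so cos²(θ − 110°) = 0.3111 / 0.621 = 0.501.
θ − 110° = arccos(√0.501) = 44.9°, giving θ ≈ 110 + 44.9 = 154.9°.

θ ≈ 155°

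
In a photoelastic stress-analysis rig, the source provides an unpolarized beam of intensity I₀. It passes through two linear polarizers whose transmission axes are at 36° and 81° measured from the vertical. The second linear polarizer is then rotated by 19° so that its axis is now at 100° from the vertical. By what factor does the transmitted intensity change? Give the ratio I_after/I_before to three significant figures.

I_new/I_old ≈ 0.384

Before rotation:
Unpolarized light through the first polarizer → I₁ = ½ I₀, now polarized at 36°.
I₂ = I₁ cos²(81° − 36°) = 0.5 I₀ · cos²(45°) = 0.25 I₀.
After rotation:
Unpolarized light through the first polarizer → I₁ = ½ I₀, now polarized at 36°.
I₂ = I₁ cos²(100° − 36°) = 0.5 I₀ · cos²(64°) = 0.09608 I₀.
Ratio = 0.09608 / 0.25 = 0.3843.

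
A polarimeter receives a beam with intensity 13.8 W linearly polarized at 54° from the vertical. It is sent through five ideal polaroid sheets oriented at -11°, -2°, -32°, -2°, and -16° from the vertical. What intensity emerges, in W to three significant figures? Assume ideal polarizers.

I ≈ 1.27 W

I₁ = 13.8 W · cos²(65°) = 2.465 W.
I₂ = I₁ · cos²(9°) = 2.465 · 0.9755 = 2.404 W.
I₃ = I₂ · cos²(30°) = 2.404 · 0.75 = 1.803 W.
I₄ = I₃ · cos²(30°) = 1.803 · 0.75 = 1.353 W.
I₅ = I₄ · cos²(14°) = 1.353 · 0.9415 = 1.273 W.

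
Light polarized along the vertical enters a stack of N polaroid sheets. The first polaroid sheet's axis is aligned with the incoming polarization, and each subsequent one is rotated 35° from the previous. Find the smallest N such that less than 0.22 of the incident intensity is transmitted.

First polarizer is aligned with the polarization: full transmission.
Each further stage multiplies by cos²(35°) = 0.671.
After N polarizers: T = 0.671^(N−1). Require T < 0.22 ⇒ N−1 > ln(0.22)/ln(0.671) = 3.80, so N−1 ≥ 4 and N = 5.
Check: N=5 gives T = 0.2027 < 0.22; N=4 gives T = 0.3021.

N = 5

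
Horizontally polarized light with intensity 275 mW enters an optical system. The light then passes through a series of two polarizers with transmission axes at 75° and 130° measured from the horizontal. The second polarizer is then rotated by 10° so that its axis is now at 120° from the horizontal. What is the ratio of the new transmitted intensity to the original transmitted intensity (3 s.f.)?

I_new/I_old ≈ 1.52

Before rotation:
By Malus's law, I₁ = I₀ cos²(75° − 0°) = I₀ cos²(75°) = 0.06699 I₀.
I₂ = I₁ cos²(130° − 75°) = 0.06699 I₀ · cos²(55°) = 0.02204 I₀.
After rotation:
I₁ = I₀ cos²(75° − 0°) = I₀ cos²(75°) = 0.06699 I₀.
I₂ = I₁ cos²(120° − 75°) = 0.06699 I₀ · cos²(45°) = 0.03349 I₀.
Ratio = 0.03349 / 0.02204 = 1.52.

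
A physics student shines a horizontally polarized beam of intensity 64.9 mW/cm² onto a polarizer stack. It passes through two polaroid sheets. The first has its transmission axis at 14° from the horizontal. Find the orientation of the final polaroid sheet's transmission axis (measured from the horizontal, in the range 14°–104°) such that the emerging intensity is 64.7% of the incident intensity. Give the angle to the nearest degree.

θ ≈ 48°

By Malus's law, I₁ = I₀ cos²(14° − 0°) = I₀ cos²(14°) = 0.9415 I₀.
Need I₂/I₀ = 0.647, so cos²(θ − 14°) = 0.647 / 0.9415 = 0.6872.
θ − 14° = arccos(√0.6872) = 34.0°, giving θ ≈ 14 + 34.0 = 48.0°.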